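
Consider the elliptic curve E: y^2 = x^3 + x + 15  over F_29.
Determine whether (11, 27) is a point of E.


Check whether y^2 = x^3 + 1 x + 15 (mod 29) for (x, y) = (11, 27).
LHS: y^2 = 27^2 mod 29 = 4
RHS: x^3 + 1 x + 15 = 11^3 + 1*11 + 15 mod 29 = 23
LHS != RHS

No, not on the curve


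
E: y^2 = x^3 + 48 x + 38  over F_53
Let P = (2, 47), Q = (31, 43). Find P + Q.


P != Q, so use the chord formula.
s = (y2 - y1) / (x2 - x1) = (49) / (29) mod 53 = 9
x3 = s^2 - x1 - x2 mod 53 = 9^2 - 2 - 31 = 48
y3 = s (x1 - x3) - y1 mod 53 = 9 * (2 - 48) - 47 = 16

P + Q = (48, 16)


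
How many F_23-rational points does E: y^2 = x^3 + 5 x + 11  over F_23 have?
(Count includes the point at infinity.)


For each x in F_23, count y with y^2 = x^3 + 5 x + 11 mod 23:
  x = 2: RHS = 6, y in [11, 12]  -> 2 point(s)
  x = 4: RHS = 3, y in [7, 16]  -> 2 point(s)
  x = 5: RHS = 0, y in [0]  -> 1 point(s)
  x = 6: RHS = 4, y in [2, 21]  -> 2 point(s)
  x = 9: RHS = 3, y in [7, 16]  -> 2 point(s)
  x = 10: RHS = 3, y in [7, 16]  -> 2 point(s)
  x = 16: RHS = 1, y in [1, 22]  -> 2 point(s)
  x = 17: RHS = 18, y in [8, 15]  -> 2 point(s)
  x = 21: RHS = 16, y in [4, 19]  -> 2 point(s)
Affine points: 17. Add the point at infinity: total = 18.

#E(F_23) = 18


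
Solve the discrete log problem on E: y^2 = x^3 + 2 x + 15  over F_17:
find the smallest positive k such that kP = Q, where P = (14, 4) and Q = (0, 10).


Enumerate multiples of P until we hit Q = (0, 10):
  1P = (14, 4)
  2P = (4, 11)
  3P = (0, 10)
Match found at i = 3.

k = 3


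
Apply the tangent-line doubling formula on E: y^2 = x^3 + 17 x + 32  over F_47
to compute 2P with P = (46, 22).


Doubling: s = (3 x1^2 + a) / (2 y1)
s = (3*46^2 + 17) / (2*22) mod 47 = 9
x3 = s^2 - 2 x1 mod 47 = 9^2 - 2*46 = 36
y3 = s (x1 - x3) - y1 mod 47 = 9 * (46 - 36) - 22 = 21

2P = (36, 21)


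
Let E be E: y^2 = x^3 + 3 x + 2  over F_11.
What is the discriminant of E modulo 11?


4 a^3 + 27 b^2 = 4*3^3 + 27*2^2 = 108 + 108 = 216
Delta = -16 * (216) = -3456
Delta mod 11 = 9

Delta = 9 (mod 11)


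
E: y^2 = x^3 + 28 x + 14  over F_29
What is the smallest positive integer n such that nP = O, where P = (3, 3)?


Compute successive multiples of P until we hit O:
  1P = (3, 3)
  2P = (16, 18)
  3P = (23, 23)
  4P = (4, 25)
  5P = (13, 9)
  6P = (18, 17)
  7P = (9, 3)
  8P = (17, 26)
  ... (continuing to 22P)
  22P = O

ord(P) = 22


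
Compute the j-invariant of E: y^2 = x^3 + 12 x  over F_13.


Delta = -16(4 a^3 + 27 b^2) mod 13 = 12
-1728 * (4 a)^3 = -1728 * (4*12)^3 mod 13 = 1
j = 1 * 12^(-1) mod 13 = 12

j = 12 (mod 13)


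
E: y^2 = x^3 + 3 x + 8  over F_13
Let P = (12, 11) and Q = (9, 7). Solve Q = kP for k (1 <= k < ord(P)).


Enumerate multiples of P until we hit Q = (9, 7):
  1P = (12, 11)
  2P = (1, 5)
  3P = (9, 6)
  4P = (2, 10)
  5P = (2, 3)
  6P = (9, 7)
Match found at i = 6.

k = 6


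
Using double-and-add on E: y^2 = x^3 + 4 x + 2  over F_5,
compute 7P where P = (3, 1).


k = 7 = 111_2 (binary, LSB first: 111)
Double-and-add from P = (3, 1):
  bit 0 = 1: acc = O + (3, 1) = (3, 1)
  bit 1 = 1: acc = (3, 1) + (3, 4) = O
  bit 2 = 1: acc = O + (3, 1) = (3, 1)

7P = (3, 1)


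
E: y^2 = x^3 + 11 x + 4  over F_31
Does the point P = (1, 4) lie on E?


Check whether y^2 = x^3 + 11 x + 4 (mod 31) for (x, y) = (1, 4).
LHS: y^2 = 4^2 mod 31 = 16
RHS: x^3 + 11 x + 4 = 1^3 + 11*1 + 4 mod 31 = 16
LHS = RHS

Yes, on the curve


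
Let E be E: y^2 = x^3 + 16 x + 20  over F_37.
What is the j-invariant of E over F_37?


Delta = -16(4 a^3 + 27 b^2) mod 37 = 28
-1728 * (4 a)^3 = -1728 * (4*16)^3 mod 37 = 26
j = 26 * 28^(-1) mod 37 = 30

j = 30 (mod 37)


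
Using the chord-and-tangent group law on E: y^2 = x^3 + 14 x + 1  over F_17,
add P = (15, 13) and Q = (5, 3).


P != Q, so use the chord formula.
s = (y2 - y1) / (x2 - x1) = (7) / (7) mod 17 = 1
x3 = s^2 - x1 - x2 mod 17 = 1^2 - 15 - 5 = 15
y3 = s (x1 - x3) - y1 mod 17 = 1 * (15 - 15) - 13 = 4

P + Q = (15, 4)


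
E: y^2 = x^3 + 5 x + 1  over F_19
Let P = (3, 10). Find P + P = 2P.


Doubling: s = (3 x1^2 + a) / (2 y1)
s = (3*3^2 + 5) / (2*10) mod 19 = 13
x3 = s^2 - 2 x1 mod 19 = 13^2 - 2*3 = 11
y3 = s (x1 - x3) - y1 mod 19 = 13 * (3 - 11) - 10 = 0

2P = (11, 0)


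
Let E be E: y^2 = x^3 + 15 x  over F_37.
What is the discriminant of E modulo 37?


4 a^3 + 27 b^2 = 4*15^3 + 27*0^2 = 13500 + 0 = 13500
Delta = -16 * (13500) = -216000
Delta mod 37 = 6

Delta = 6 (mod 37)


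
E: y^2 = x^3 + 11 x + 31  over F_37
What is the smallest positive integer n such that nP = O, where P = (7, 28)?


Compute successive multiples of P until we hit O:
  1P = (7, 28)
  2P = (16, 14)
  3P = (5, 10)
  4P = (32, 6)
  5P = (25, 13)
  6P = (17, 5)
  7P = (12, 2)
  8P = (11, 15)
  ... (continuing to 28P)
  28P = O

ord(P) = 28


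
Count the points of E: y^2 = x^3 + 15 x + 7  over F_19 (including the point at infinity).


For each x in F_19, count y with y^2 = x^3 + 15 x + 7 mod 19:
  x = 0: RHS = 7, y in [8, 11]  -> 2 point(s)
  x = 1: RHS = 4, y in [2, 17]  -> 2 point(s)
  x = 2: RHS = 7, y in [8, 11]  -> 2 point(s)
  x = 4: RHS = 17, y in [6, 13]  -> 2 point(s)
  x = 5: RHS = 17, y in [6, 13]  -> 2 point(s)
  x = 6: RHS = 9, y in [3, 16]  -> 2 point(s)
  x = 9: RHS = 16, y in [4, 15]  -> 2 point(s)
  x = 10: RHS = 17, y in [6, 13]  -> 2 point(s)
  x = 13: RHS = 5, y in [9, 10]  -> 2 point(s)
  x = 14: RHS = 16, y in [4, 15]  -> 2 point(s)
  x = 15: RHS = 16, y in [4, 15]  -> 2 point(s)
  x = 16: RHS = 11, y in [7, 12]  -> 2 point(s)
  x = 17: RHS = 7, y in [8, 11]  -> 2 point(s)
Affine points: 26. Add the point at infinity: total = 27.

#E(F_19) = 27


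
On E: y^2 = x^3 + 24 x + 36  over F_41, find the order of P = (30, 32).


Compute successive multiples of P until we hit O:
  1P = (30, 32)
  2P = (23, 2)
  3P = (39, 29)
  4P = (4, 14)
  5P = (15, 32)
  6P = (37, 9)
  7P = (35, 2)
  8P = (12, 24)
  ... (continuing to 21P)
  21P = O

ord(P) = 21


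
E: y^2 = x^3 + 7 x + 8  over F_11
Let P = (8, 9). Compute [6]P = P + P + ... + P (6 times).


k = 6 = 110_2 (binary, LSB first: 011)
Double-and-add from P = (8, 9):
  bit 0 = 0: acc unchanged = O
  bit 1 = 1: acc = O + (4, 1) = (4, 1)
  bit 2 = 1: acc = (4, 1) + (3, 10) = (8, 2)

6P = (8, 2)


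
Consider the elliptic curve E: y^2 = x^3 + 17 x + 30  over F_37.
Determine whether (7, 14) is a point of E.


Check whether y^2 = x^3 + 17 x + 30 (mod 37) for (x, y) = (7, 14).
LHS: y^2 = 14^2 mod 37 = 11
RHS: x^3 + 17 x + 30 = 7^3 + 17*7 + 30 mod 37 = 11
LHS = RHS

Yes, on the curve


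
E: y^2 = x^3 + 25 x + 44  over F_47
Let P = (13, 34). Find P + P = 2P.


Doubling: s = (3 x1^2 + a) / (2 y1)
s = (3*13^2 + 25) / (2*34) mod 47 = 41
x3 = s^2 - 2 x1 mod 47 = 41^2 - 2*13 = 10
y3 = s (x1 - x3) - y1 mod 47 = 41 * (13 - 10) - 34 = 42

2P = (10, 42)


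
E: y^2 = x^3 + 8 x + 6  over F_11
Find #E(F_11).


For each x in F_11, count y with y^2 = x^3 + 8 x + 6 mod 11:
  x = 1: RHS = 4, y in [2, 9]  -> 2 point(s)
  x = 4: RHS = 3, y in [5, 6]  -> 2 point(s)
  x = 7: RHS = 9, y in [3, 8]  -> 2 point(s)
  x = 9: RHS = 4, y in [2, 9]  -> 2 point(s)
Affine points: 8. Add the point at infinity: total = 9.

#E(F_11) = 9


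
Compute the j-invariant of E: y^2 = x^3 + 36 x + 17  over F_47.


Delta = -16(4 a^3 + 27 b^2) mod 47 = 4
-1728 * (4 a)^3 = -1728 * (4*36)^3 mod 47 = 15
j = 15 * 4^(-1) mod 47 = 39

j = 39 (mod 47)


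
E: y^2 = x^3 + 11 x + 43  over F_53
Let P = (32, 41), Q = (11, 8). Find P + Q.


P != Q, so use the chord formula.
s = (y2 - y1) / (x2 - x1) = (20) / (32) mod 53 = 47
x3 = s^2 - x1 - x2 mod 53 = 47^2 - 32 - 11 = 46
y3 = s (x1 - x3) - y1 mod 53 = 47 * (32 - 46) - 41 = 43

P + Q = (46, 43)


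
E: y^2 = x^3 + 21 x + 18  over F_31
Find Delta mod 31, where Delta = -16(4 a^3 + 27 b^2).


4 a^3 + 27 b^2 = 4*21^3 + 27*18^2 = 37044 + 8748 = 45792
Delta = -16 * (45792) = -732672
Delta mod 31 = 13

Delta = 13 (mod 31)


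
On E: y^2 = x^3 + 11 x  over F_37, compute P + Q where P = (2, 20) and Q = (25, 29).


P != Q, so use the chord formula.
s = (y2 - y1) / (x2 - x1) = (9) / (23) mod 37 = 2
x3 = s^2 - x1 - x2 mod 37 = 2^2 - 2 - 25 = 14
y3 = s (x1 - x3) - y1 mod 37 = 2 * (2 - 14) - 20 = 30

P + Q = (14, 30)


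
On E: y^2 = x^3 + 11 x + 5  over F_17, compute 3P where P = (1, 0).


k = 3 = 11_2 (binary, LSB first: 11)
Double-and-add from P = (1, 0):
  bit 0 = 1: acc = O + (1, 0) = (1, 0)
  bit 1 = 1: acc = (1, 0) + O = (1, 0)

3P = (1, 0)


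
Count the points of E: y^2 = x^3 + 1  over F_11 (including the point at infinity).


For each x in F_11, count y with y^2 = x^3 + 0 x + 1 mod 11:
  x = 0: RHS = 1, y in [1, 10]  -> 2 point(s)
  x = 2: RHS = 9, y in [3, 8]  -> 2 point(s)
  x = 5: RHS = 5, y in [4, 7]  -> 2 point(s)
  x = 7: RHS = 3, y in [5, 6]  -> 2 point(s)
  x = 9: RHS = 4, y in [2, 9]  -> 2 point(s)
  x = 10: RHS = 0, y in [0]  -> 1 point(s)
Affine points: 11. Add the point at infinity: total = 12.

#E(F_11) = 12


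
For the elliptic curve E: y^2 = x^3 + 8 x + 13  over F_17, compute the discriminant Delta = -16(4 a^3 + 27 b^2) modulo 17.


4 a^3 + 27 b^2 = 4*8^3 + 27*13^2 = 2048 + 4563 = 6611
Delta = -16 * (6611) = -105776
Delta mod 17 = 15

Delta = 15 (mod 17)


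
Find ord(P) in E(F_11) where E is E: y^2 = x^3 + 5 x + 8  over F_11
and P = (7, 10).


Compute successive multiples of P until we hit O:
  1P = (7, 10)
  2P = (9, 10)
  3P = (6, 1)
  4P = (2, 2)
  5P = (5, 2)
  6P = (4, 2)
  7P = (1, 6)
  8P = (1, 5)
  ... (continuing to 15P)
  15P = O

ord(P) = 15


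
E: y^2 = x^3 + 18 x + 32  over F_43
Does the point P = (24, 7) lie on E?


Check whether y^2 = x^3 + 18 x + 32 (mod 43) for (x, y) = (24, 7).
LHS: y^2 = 7^2 mod 43 = 6
RHS: x^3 + 18 x + 32 = 24^3 + 18*24 + 32 mod 43 = 12
LHS != RHS

No, not on the curve


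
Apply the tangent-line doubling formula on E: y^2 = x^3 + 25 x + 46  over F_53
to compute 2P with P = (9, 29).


Doubling: s = (3 x1^2 + a) / (2 y1)
s = (3*9^2 + 25) / (2*29) mod 53 = 43
x3 = s^2 - 2 x1 mod 53 = 43^2 - 2*9 = 29
y3 = s (x1 - x3) - y1 mod 53 = 43 * (9 - 29) - 29 = 12

2P = (29, 12)


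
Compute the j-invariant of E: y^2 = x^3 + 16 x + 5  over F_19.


Delta = -16(4 a^3 + 27 b^2) mod 19 = 10
-1728 * (4 a)^3 = -1728 * (4*16)^3 mod 19 = 1
j = 1 * 10^(-1) mod 19 = 2

j = 2 (mod 19)


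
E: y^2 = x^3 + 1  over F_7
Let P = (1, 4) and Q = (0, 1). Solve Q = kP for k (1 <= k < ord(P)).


Enumerate multiples of P until we hit Q = (0, 1):
  1P = (1, 4)
  2P = (0, 6)
  3P = (3, 0)
  4P = (0, 1)
Match found at i = 4.

k = 4


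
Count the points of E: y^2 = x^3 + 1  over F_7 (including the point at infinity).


For each x in F_7, count y with y^2 = x^3 + 0 x + 1 mod 7:
  x = 0: RHS = 1, y in [1, 6]  -> 2 point(s)
  x = 1: RHS = 2, y in [3, 4]  -> 2 point(s)
  x = 2: RHS = 2, y in [3, 4]  -> 2 point(s)
  x = 3: RHS = 0, y in [0]  -> 1 point(s)
  x = 4: RHS = 2, y in [3, 4]  -> 2 point(s)
  x = 5: RHS = 0, y in [0]  -> 1 point(s)
  x = 6: RHS = 0, y in [0]  -> 1 point(s)
Affine points: 11. Add the point at infinity: total = 12.

#E(F_7) = 12


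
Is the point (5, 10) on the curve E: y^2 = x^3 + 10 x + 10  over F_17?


Check whether y^2 = x^3 + 10 x + 10 (mod 17) for (x, y) = (5, 10).
LHS: y^2 = 10^2 mod 17 = 15
RHS: x^3 + 10 x + 10 = 5^3 + 10*5 + 10 mod 17 = 15
LHS = RHS

Yes, on the curve


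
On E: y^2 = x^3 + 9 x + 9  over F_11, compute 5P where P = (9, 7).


k = 5 = 101_2 (binary, LSB first: 101)
Double-and-add from P = (9, 7):
  bit 0 = 1: acc = O + (9, 7) = (9, 7)
  bit 1 = 0: acc unchanged = (9, 7)
  bit 2 = 1: acc = (9, 7) + (9, 7) = (9, 4)

5P = (9, 4)


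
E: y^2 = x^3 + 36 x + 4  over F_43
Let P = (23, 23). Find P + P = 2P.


Doubling: s = (3 x1^2 + a) / (2 y1)
s = (3*23^2 + 36) / (2*23) mod 43 = 25
x3 = s^2 - 2 x1 mod 43 = 25^2 - 2*23 = 20
y3 = s (x1 - x3) - y1 mod 43 = 25 * (23 - 20) - 23 = 9

2P = (20, 9)


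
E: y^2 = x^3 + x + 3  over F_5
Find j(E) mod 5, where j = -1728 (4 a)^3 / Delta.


Delta = -16(4 a^3 + 27 b^2) mod 5 = 3
-1728 * (4 a)^3 = -1728 * (4*1)^3 mod 5 = 3
j = 3 * 3^(-1) mod 5 = 1

j = 1 (mod 5)


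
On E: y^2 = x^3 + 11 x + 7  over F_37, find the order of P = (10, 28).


Compute successive multiples of P until we hit O:
  1P = (10, 28)
  2P = (29, 31)
  3P = (34, 13)
  4P = (9, 13)
  5P = (21, 29)
  6P = (32, 7)
  7P = (31, 24)
  8P = (3, 20)
  ... (continuing to 38P)
  38P = O

ord(P) = 38


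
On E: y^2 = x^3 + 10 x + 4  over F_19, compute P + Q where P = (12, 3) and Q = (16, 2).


P != Q, so use the chord formula.
s = (y2 - y1) / (x2 - x1) = (18) / (4) mod 19 = 14
x3 = s^2 - x1 - x2 mod 19 = 14^2 - 12 - 16 = 16
y3 = s (x1 - x3) - y1 mod 19 = 14 * (12 - 16) - 3 = 17

P + Q = (16, 17)


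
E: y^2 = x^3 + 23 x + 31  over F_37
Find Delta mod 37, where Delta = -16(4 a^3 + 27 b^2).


4 a^3 + 27 b^2 = 4*23^3 + 27*31^2 = 48668 + 25947 = 74615
Delta = -16 * (74615) = -1193840
Delta mod 37 = 2

Delta = 2 (mod 37)


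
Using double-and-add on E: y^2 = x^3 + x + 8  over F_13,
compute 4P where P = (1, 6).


k = 4 = 100_2 (binary, LSB first: 001)
Double-and-add from P = (1, 6):
  bit 0 = 0: acc unchanged = O
  bit 1 = 0: acc unchanged = O
  bit 2 = 1: acc = O + (1, 6) = (1, 6)

4P = (1, 6)


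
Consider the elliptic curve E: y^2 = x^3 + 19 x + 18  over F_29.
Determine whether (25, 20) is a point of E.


Check whether y^2 = x^3 + 19 x + 18 (mod 29) for (x, y) = (25, 20).
LHS: y^2 = 20^2 mod 29 = 23
RHS: x^3 + 19 x + 18 = 25^3 + 19*25 + 18 mod 29 = 23
LHS = RHS

Yes, on the curve


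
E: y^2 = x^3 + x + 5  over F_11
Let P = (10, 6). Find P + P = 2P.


Doubling: s = (3 x1^2 + a) / (2 y1)
s = (3*10^2 + 1) / (2*6) mod 11 = 4
x3 = s^2 - 2 x1 mod 11 = 4^2 - 2*10 = 7
y3 = s (x1 - x3) - y1 mod 11 = 4 * (10 - 7) - 6 = 6

2P = (7, 6)


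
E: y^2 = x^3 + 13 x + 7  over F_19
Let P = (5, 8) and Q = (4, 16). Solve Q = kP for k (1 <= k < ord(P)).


Enumerate multiples of P until we hit Q = (4, 16):
  1P = (5, 8)
  2P = (6, 15)
  3P = (0, 8)
  4P = (14, 11)
  5P = (17, 7)
  6P = (4, 3)
  7P = (16, 13)
  8P = (7, 17)
  9P = (13, 13)
  10P = (10, 15)
  11P = (9, 13)
  12P = (3, 4)
  13P = (15, 10)
  14P = (15, 9)
  15P = (3, 15)
  16P = (9, 6)
  17P = (10, 4)
  18P = (13, 6)
  19P = (7, 2)
  20P = (16, 6)
  21P = (4, 16)
Match found at i = 21.

k = 21


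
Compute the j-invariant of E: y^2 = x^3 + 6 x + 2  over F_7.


Delta = -16(4 a^3 + 27 b^2) mod 7 = 2
-1728 * (4 a)^3 = -1728 * (4*6)^3 mod 7 = 6
j = 6 * 2^(-1) mod 7 = 3

j = 3 (mod 7)


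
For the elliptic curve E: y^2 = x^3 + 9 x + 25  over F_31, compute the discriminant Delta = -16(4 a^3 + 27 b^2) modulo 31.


4 a^3 + 27 b^2 = 4*9^3 + 27*25^2 = 2916 + 16875 = 19791
Delta = -16 * (19791) = -316656
Delta mod 31 = 9

Delta = 9 (mod 31)


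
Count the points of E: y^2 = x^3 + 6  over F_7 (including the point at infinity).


For each x in F_7, count y with y^2 = x^3 + 0 x + 6 mod 7:
  x = 1: RHS = 0, y in [0]  -> 1 point(s)
  x = 2: RHS = 0, y in [0]  -> 1 point(s)
  x = 4: RHS = 0, y in [0]  -> 1 point(s)
Affine points: 3. Add the point at infinity: total = 4.

#E(F_7) = 4


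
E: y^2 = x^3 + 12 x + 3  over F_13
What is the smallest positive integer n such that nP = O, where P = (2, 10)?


Compute successive multiples of P until we hit O:
  1P = (2, 10)
  2P = (12, 4)
  3P = (3, 1)
  4P = (11, 6)
  5P = (1, 4)
  6P = (7, 12)
  7P = (0, 9)
  8P = (8, 0)
  ... (continuing to 16P)
  16P = O

ord(P) = 16


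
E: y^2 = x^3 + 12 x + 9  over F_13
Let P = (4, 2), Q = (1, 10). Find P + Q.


P != Q, so use the chord formula.
s = (y2 - y1) / (x2 - x1) = (8) / (10) mod 13 = 6
x3 = s^2 - x1 - x2 mod 13 = 6^2 - 4 - 1 = 5
y3 = s (x1 - x3) - y1 mod 13 = 6 * (4 - 5) - 2 = 5

P + Q = (5, 5)


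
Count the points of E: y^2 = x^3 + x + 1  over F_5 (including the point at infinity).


For each x in F_5, count y with y^2 = x^3 + 1 x + 1 mod 5:
  x = 0: RHS = 1, y in [1, 4]  -> 2 point(s)
  x = 2: RHS = 1, y in [1, 4]  -> 2 point(s)
  x = 3: RHS = 1, y in [1, 4]  -> 2 point(s)
  x = 4: RHS = 4, y in [2, 3]  -> 2 point(s)
Affine points: 8. Add the point at infinity: total = 9.

#E(F_5) = 9


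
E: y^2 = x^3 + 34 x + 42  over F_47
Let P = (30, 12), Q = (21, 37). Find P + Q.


P != Q, so use the chord formula.
s = (y2 - y1) / (x2 - x1) = (25) / (38) mod 47 = 39
x3 = s^2 - x1 - x2 mod 47 = 39^2 - 30 - 21 = 13
y3 = s (x1 - x3) - y1 mod 47 = 39 * (30 - 13) - 12 = 40

P + Q = (13, 40)


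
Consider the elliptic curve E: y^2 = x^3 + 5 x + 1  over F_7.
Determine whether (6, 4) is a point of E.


Check whether y^2 = x^3 + 5 x + 1 (mod 7) for (x, y) = (6, 4).
LHS: y^2 = 4^2 mod 7 = 2
RHS: x^3 + 5 x + 1 = 6^3 + 5*6 + 1 mod 7 = 2
LHS = RHS

Yes, on the curve


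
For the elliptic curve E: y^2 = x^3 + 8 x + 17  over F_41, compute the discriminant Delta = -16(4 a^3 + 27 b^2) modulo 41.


4 a^3 + 27 b^2 = 4*8^3 + 27*17^2 = 2048 + 7803 = 9851
Delta = -16 * (9851) = -157616
Delta mod 41 = 29

Delta = 29 (mod 41)


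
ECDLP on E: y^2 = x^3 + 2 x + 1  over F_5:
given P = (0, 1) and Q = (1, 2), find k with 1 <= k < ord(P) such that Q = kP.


Enumerate multiples of P until we hit Q = (1, 2):
  1P = (0, 1)
  2P = (1, 3)
  3P = (3, 3)
  4P = (3, 2)
  5P = (1, 2)
Match found at i = 5.

k = 5


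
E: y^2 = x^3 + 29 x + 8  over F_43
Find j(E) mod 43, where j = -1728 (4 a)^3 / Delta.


Delta = -16(4 a^3 + 27 b^2) mod 43 = 5
-1728 * (4 a)^3 = -1728 * (4*29)^3 mod 43 = 32
j = 32 * 5^(-1) mod 43 = 15

j = 15 (mod 43)


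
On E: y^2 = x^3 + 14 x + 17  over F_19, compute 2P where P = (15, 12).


Doubling: s = (3 x1^2 + a) / (2 y1)
s = (3*15^2 + 14) / (2*12) mod 19 = 1
x3 = s^2 - 2 x1 mod 19 = 1^2 - 2*15 = 9
y3 = s (x1 - x3) - y1 mod 19 = 1 * (15 - 9) - 12 = 13

2P = (9, 13)


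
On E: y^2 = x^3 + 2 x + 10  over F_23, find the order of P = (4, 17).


Compute successive multiples of P until we hit O:
  1P = (4, 17)
  2P = (10, 8)
  3P = (17, 14)
  4P = (6, 10)
  5P = (8, 20)
  6P = (13, 5)
  7P = (18, 17)
  8P = (1, 6)
  ... (continuing to 20P)
  20P = O

ord(P) = 20


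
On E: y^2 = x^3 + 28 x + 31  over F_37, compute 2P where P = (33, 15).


k = 2 = 10_2 (binary, LSB first: 01)
Double-and-add from P = (33, 15):
  bit 0 = 0: acc unchanged = O
  bit 1 = 1: acc = O + (33, 22) = (33, 22)

2P = (33, 22)


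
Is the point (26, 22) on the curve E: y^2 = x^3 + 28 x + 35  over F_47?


Check whether y^2 = x^3 + 28 x + 35 (mod 47) for (x, y) = (26, 22).
LHS: y^2 = 22^2 mod 47 = 14
RHS: x^3 + 28 x + 35 = 26^3 + 28*26 + 35 mod 47 = 9
LHS != RHS

No, not on the curve


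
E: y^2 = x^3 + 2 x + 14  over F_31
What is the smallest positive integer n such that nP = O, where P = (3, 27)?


Compute successive multiples of P until we hit O:
  1P = (3, 27)
  2P = (27, 29)
  3P = (15, 3)
  4P = (17, 1)
  5P = (29, 8)
  6P = (6, 5)
  7P = (0, 13)
  8P = (5, 5)
  ... (continuing to 23P)
  23P = O

ord(P) = 23


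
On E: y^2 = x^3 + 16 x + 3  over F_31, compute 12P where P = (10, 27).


k = 12 = 1100_2 (binary, LSB first: 0011)
Double-and-add from P = (10, 27):
  bit 0 = 0: acc unchanged = O
  bit 1 = 0: acc unchanged = O
  bit 2 = 1: acc = O + (23, 13) = (23, 13)
  bit 3 = 1: acc = (23, 13) + (18, 27) = (9, 16)

12P = (9, 16)


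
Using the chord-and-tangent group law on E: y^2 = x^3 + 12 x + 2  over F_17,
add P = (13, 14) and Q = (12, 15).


P != Q, so use the chord formula.
s = (y2 - y1) / (x2 - x1) = (1) / (16) mod 17 = 16
x3 = s^2 - x1 - x2 mod 17 = 16^2 - 13 - 12 = 10
y3 = s (x1 - x3) - y1 mod 17 = 16 * (13 - 10) - 14 = 0

P + Q = (10, 0)


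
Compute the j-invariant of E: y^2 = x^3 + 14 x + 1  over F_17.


Delta = -16(4 a^3 + 27 b^2) mod 17 = 4
-1728 * (4 a)^3 = -1728 * (4*14)^3 mod 17 = 2
j = 2 * 4^(-1) mod 17 = 9

j = 9 (mod 17)


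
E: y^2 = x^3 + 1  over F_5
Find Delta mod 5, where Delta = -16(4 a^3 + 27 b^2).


4 a^3 + 27 b^2 = 4*0^3 + 27*1^2 = 0 + 27 = 27
Delta = -16 * (27) = -432
Delta mod 5 = 3

Delta = 3 (mod 5)


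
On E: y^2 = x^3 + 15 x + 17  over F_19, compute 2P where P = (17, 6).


Doubling: s = (3 x1^2 + a) / (2 y1)
s = (3*17^2 + 15) / (2*6) mod 19 = 7
x3 = s^2 - 2 x1 mod 19 = 7^2 - 2*17 = 15
y3 = s (x1 - x3) - y1 mod 19 = 7 * (17 - 15) - 6 = 8

2P = (15, 8)


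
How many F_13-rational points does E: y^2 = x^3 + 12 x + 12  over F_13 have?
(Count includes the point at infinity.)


For each x in F_13, count y with y^2 = x^3 + 12 x + 12 mod 13:
  x = 0: RHS = 12, y in [5, 8]  -> 2 point(s)
  x = 1: RHS = 12, y in [5, 8]  -> 2 point(s)
  x = 3: RHS = 10, y in [6, 7]  -> 2 point(s)
  x = 6: RHS = 1, y in [1, 12]  -> 2 point(s)
  x = 7: RHS = 10, y in [6, 7]  -> 2 point(s)
  x = 8: RHS = 9, y in [3, 10]  -> 2 point(s)
  x = 9: RHS = 4, y in [2, 11]  -> 2 point(s)
  x = 10: RHS = 1, y in [1, 12]  -> 2 point(s)
  x = 12: RHS = 12, y in [5, 8]  -> 2 point(s)
Affine points: 18. Add the point at infinity: total = 19.

#E(F_13) = 19


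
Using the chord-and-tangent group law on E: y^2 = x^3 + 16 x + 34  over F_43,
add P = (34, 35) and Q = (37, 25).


P != Q, so use the chord formula.
s = (y2 - y1) / (x2 - x1) = (33) / (3) mod 43 = 11
x3 = s^2 - x1 - x2 mod 43 = 11^2 - 34 - 37 = 7
y3 = s (x1 - x3) - y1 mod 43 = 11 * (34 - 7) - 35 = 4

P + Q = (7, 4)


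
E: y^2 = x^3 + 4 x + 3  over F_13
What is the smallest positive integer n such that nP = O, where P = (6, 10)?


Compute successive multiples of P until we hit O:
  1P = (6, 10)
  2P = (10, 4)
  3P = (9, 1)
  4P = (7, 6)
  5P = (3, 4)
  6P = (8, 12)
  7P = (0, 9)
  8P = (11, 0)
  ... (continuing to 16P)
  16P = O

ord(P) = 16


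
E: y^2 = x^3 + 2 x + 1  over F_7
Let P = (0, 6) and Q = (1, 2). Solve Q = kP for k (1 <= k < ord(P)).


Enumerate multiples of P until we hit Q = (1, 2):
  1P = (0, 6)
  2P = (1, 2)
Match found at i = 2.

k = 2


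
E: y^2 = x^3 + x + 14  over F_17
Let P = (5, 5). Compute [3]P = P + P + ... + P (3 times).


k = 3 = 11_2 (binary, LSB first: 11)
Double-and-add from P = (5, 5):
  bit 0 = 1: acc = O + (5, 5) = (5, 5)
  bit 1 = 1: acc = (5, 5) + (9, 2) = (11, 8)

3P = (11, 8)


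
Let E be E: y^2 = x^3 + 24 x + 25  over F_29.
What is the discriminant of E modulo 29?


4 a^3 + 27 b^2 = 4*24^3 + 27*25^2 = 55296 + 16875 = 72171
Delta = -16 * (72171) = -1154736
Delta mod 29 = 15

Delta = 15 (mod 29)


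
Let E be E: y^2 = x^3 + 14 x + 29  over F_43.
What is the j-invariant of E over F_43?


Delta = -16(4 a^3 + 27 b^2) mod 43 = 34
-1728 * (4 a)^3 = -1728 * (4*14)^3 mod 43 = 11
j = 11 * 34^(-1) mod 43 = 37

j = 37 (mod 43)


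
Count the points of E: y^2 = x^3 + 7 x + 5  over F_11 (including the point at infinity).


For each x in F_11, count y with y^2 = x^3 + 7 x + 5 mod 11:
  x = 0: RHS = 5, y in [4, 7]  -> 2 point(s)
  x = 2: RHS = 5, y in [4, 7]  -> 2 point(s)
  x = 3: RHS = 9, y in [3, 8]  -> 2 point(s)
  x = 4: RHS = 9, y in [3, 8]  -> 2 point(s)
  x = 5: RHS = 0, y in [0]  -> 1 point(s)
  x = 7: RHS = 1, y in [1, 10]  -> 2 point(s)
  x = 8: RHS = 1, y in [1, 10]  -> 2 point(s)
  x = 9: RHS = 5, y in [4, 7]  -> 2 point(s)
Affine points: 15. Add the point at infinity: total = 16.

#E(F_11) = 16


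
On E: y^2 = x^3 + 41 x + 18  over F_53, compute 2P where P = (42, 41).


Doubling: s = (3 x1^2 + a) / (2 y1)
s = (3*42^2 + 41) / (2*41) mod 53 = 45
x3 = s^2 - 2 x1 mod 53 = 45^2 - 2*42 = 33
y3 = s (x1 - x3) - y1 mod 53 = 45 * (42 - 33) - 41 = 46

2P = (33, 46)


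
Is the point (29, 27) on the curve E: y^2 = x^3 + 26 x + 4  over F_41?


Check whether y^2 = x^3 + 26 x + 4 (mod 41) for (x, y) = (29, 27).
LHS: y^2 = 27^2 mod 41 = 32
RHS: x^3 + 26 x + 4 = 29^3 + 26*29 + 4 mod 41 = 14
LHS != RHS

No, not on the curve


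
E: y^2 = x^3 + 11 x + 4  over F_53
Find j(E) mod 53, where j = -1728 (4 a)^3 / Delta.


Delta = -16(4 a^3 + 27 b^2) mod 53 = 18
-1728 * (4 a)^3 = -1728 * (4*11)^3 mod 53 = 8
j = 8 * 18^(-1) mod 53 = 24

j = 24 (mod 53)


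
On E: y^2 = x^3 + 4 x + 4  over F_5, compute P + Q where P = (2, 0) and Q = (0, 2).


P != Q, so use the chord formula.
s = (y2 - y1) / (x2 - x1) = (2) / (3) mod 5 = 4
x3 = s^2 - x1 - x2 mod 5 = 4^2 - 2 - 0 = 4
y3 = s (x1 - x3) - y1 mod 5 = 4 * (2 - 4) - 0 = 2

P + Q = (4, 2)


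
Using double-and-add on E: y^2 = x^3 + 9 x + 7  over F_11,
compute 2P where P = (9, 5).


k = 2 = 10_2 (binary, LSB first: 01)
Double-and-add from P = (9, 5):
  bit 0 = 0: acc unchanged = O
  bit 1 = 1: acc = O + (5, 10) = (5, 10)

2P = (5, 10)


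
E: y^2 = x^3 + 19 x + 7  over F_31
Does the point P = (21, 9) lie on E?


Check whether y^2 = x^3 + 19 x + 7 (mod 31) for (x, y) = (21, 9).
LHS: y^2 = 9^2 mod 31 = 19
RHS: x^3 + 19 x + 7 = 21^3 + 19*21 + 7 mod 31 = 26
LHS != RHS

No, not on the curve


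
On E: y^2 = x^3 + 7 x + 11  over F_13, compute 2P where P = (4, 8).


Doubling: s = (3 x1^2 + a) / (2 y1)
s = (3*4^2 + 7) / (2*8) mod 13 = 1
x3 = s^2 - 2 x1 mod 13 = 1^2 - 2*4 = 6
y3 = s (x1 - x3) - y1 mod 13 = 1 * (4 - 6) - 8 = 3

2P = (6, 3)


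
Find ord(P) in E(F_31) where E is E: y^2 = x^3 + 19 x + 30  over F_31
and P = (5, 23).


Compute successive multiples of P until we hit O:
  1P = (5, 23)
  2P = (25, 17)
  3P = (20, 28)
  4P = (13, 26)
  5P = (2, 13)
  6P = (11, 19)
  7P = (12, 23)
  8P = (14, 8)
  ... (continuing to 40P)
  40P = O

ord(P) = 40


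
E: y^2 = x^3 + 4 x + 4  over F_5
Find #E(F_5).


For each x in F_5, count y with y^2 = x^3 + 4 x + 4 mod 5:
  x = 0: RHS = 4, y in [2, 3]  -> 2 point(s)
  x = 1: RHS = 4, y in [2, 3]  -> 2 point(s)
  x = 2: RHS = 0, y in [0]  -> 1 point(s)
  x = 4: RHS = 4, y in [2, 3]  -> 2 point(s)
Affine points: 7. Add the point at infinity: total = 8.

#E(F_5) = 8


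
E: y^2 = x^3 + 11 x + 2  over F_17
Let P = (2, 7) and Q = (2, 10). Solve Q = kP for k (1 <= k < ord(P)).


Enumerate multiples of P until we hit Q = (2, 10):
  1P = (2, 7)
  2P = (0, 6)
  3P = (11, 14)
  4P = (13, 9)
  5P = (4, 5)
  6P = (12, 3)
  7P = (12, 14)
  8P = (4, 12)
  9P = (13, 8)
  10P = (11, 3)
  11P = (0, 11)
  12P = (2, 10)
Match found at i = 12.

k = 12


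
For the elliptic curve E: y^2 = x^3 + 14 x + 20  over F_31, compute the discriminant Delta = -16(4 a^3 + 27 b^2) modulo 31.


4 a^3 + 27 b^2 = 4*14^3 + 27*20^2 = 10976 + 10800 = 21776
Delta = -16 * (21776) = -348416
Delta mod 31 = 24

Delta = 24 (mod 31)


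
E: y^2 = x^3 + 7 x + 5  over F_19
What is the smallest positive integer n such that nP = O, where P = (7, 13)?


Compute successive multiples of P until we hit O:
  1P = (7, 13)
  2P = (14, 4)
  3P = (14, 15)
  4P = (7, 6)
  5P = O

ord(P) = 5


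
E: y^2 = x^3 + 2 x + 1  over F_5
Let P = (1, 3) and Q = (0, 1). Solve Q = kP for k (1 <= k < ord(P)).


Enumerate multiples of P until we hit Q = (0, 1):
  1P = (1, 3)
  2P = (3, 2)
  3P = (0, 4)
  4P = (0, 1)
Match found at i = 4.

k = 4


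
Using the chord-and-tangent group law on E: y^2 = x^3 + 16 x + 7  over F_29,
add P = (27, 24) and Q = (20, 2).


P != Q, so use the chord formula.
s = (y2 - y1) / (x2 - x1) = (7) / (22) mod 29 = 28
x3 = s^2 - x1 - x2 mod 29 = 28^2 - 27 - 20 = 12
y3 = s (x1 - x3) - y1 mod 29 = 28 * (27 - 12) - 24 = 19

P + Q = (12, 19)


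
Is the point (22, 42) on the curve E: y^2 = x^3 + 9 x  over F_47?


Check whether y^2 = x^3 + 9 x + 0 (mod 47) for (x, y) = (22, 42).
LHS: y^2 = 42^2 mod 47 = 25
RHS: x^3 + 9 x + 0 = 22^3 + 9*22 + 0 mod 47 = 36
LHS != RHS

No, not on the curve


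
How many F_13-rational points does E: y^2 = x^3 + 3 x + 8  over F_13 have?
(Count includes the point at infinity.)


For each x in F_13, count y with y^2 = x^3 + 3 x + 8 mod 13:
  x = 1: RHS = 12, y in [5, 8]  -> 2 point(s)
  x = 2: RHS = 9, y in [3, 10]  -> 2 point(s)
  x = 9: RHS = 10, y in [6, 7]  -> 2 point(s)
  x = 12: RHS = 4, y in [2, 11]  -> 2 point(s)
Affine points: 8. Add the point at infinity: total = 9.

#E(F_13) = 9


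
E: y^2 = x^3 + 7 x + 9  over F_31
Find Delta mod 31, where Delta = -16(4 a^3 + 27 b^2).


4 a^3 + 27 b^2 = 4*7^3 + 27*9^2 = 1372 + 2187 = 3559
Delta = -16 * (3559) = -56944
Delta mod 31 = 3

Delta = 3 (mod 31)


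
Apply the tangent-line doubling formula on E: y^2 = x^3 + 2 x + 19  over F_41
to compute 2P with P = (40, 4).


Doubling: s = (3 x1^2 + a) / (2 y1)
s = (3*40^2 + 2) / (2*4) mod 41 = 16
x3 = s^2 - 2 x1 mod 41 = 16^2 - 2*40 = 12
y3 = s (x1 - x3) - y1 mod 41 = 16 * (40 - 12) - 4 = 34

2P = (12, 34)


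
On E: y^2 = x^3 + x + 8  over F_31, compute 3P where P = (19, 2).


k = 3 = 11_2 (binary, LSB first: 11)
Double-and-add from P = (19, 2):
  bit 0 = 1: acc = O + (19, 2) = (19, 2)
  bit 1 = 1: acc = (19, 2) + (26, 23) = (26, 8)

3P = (26, 8)


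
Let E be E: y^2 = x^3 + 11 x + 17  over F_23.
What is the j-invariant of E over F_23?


Delta = -16(4 a^3 + 27 b^2) mod 23 = 4
-1728 * (4 a)^3 = -1728 * (4*11)^3 mod 23 = 1
j = 1 * 4^(-1) mod 23 = 6

j = 6 (mod 23)


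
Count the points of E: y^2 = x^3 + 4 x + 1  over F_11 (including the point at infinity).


For each x in F_11, count y with y^2 = x^3 + 4 x + 1 mod 11:
  x = 0: RHS = 1, y in [1, 10]  -> 2 point(s)
  x = 4: RHS = 4, y in [2, 9]  -> 2 point(s)
  x = 5: RHS = 3, y in [5, 6]  -> 2 point(s)
  x = 7: RHS = 9, y in [3, 8]  -> 2 point(s)
Affine points: 8. Add the point at infinity: total = 9.

#E(F_11) = 9


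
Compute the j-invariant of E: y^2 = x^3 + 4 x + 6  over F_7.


Delta = -16(4 a^3 + 27 b^2) mod 7 = 1
-1728 * (4 a)^3 = -1728 * (4*4)^3 mod 7 = 1
j = 1 * 1^(-1) mod 7 = 1

j = 1 (mod 7)


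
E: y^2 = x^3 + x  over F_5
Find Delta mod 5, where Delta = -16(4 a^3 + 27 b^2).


4 a^3 + 27 b^2 = 4*1^3 + 27*0^2 = 4 + 0 = 4
Delta = -16 * (4) = -64
Delta mod 5 = 1

Delta = 1 (mod 5)


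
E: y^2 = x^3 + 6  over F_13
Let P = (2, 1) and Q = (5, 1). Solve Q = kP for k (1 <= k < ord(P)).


Enumerate multiples of P until we hit Q = (5, 1):
  1P = (2, 1)
  2P = (6, 1)
  3P = (5, 12)
  4P = (5, 1)
Match found at i = 4.

k = 4


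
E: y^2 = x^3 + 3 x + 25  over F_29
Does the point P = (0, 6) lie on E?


Check whether y^2 = x^3 + 3 x + 25 (mod 29) for (x, y) = (0, 6).
LHS: y^2 = 6^2 mod 29 = 7
RHS: x^3 + 3 x + 25 = 0^3 + 3*0 + 25 mod 29 = 25
LHS != RHS

No, not on the curve


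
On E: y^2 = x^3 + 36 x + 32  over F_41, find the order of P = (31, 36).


Compute successive multiples of P until we hit O:
  1P = (31, 36)
  2P = (19, 20)
  3P = (11, 18)
  4P = (24, 40)
  5P = (29, 39)
  6P = (14, 0)
  7P = (29, 2)
  8P = (24, 1)
  ... (continuing to 12P)
  12P = O

ord(P) = 12


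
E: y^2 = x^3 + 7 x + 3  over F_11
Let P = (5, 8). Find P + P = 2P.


Doubling: s = (3 x1^2 + a) / (2 y1)
s = (3*5^2 + 7) / (2*8) mod 11 = 1
x3 = s^2 - 2 x1 mod 11 = 1^2 - 2*5 = 2
y3 = s (x1 - x3) - y1 mod 11 = 1 * (5 - 2) - 8 = 6

2P = (2, 6)


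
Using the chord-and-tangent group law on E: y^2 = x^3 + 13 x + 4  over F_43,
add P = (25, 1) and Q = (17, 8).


P != Q, so use the chord formula.
s = (y2 - y1) / (x2 - x1) = (7) / (35) mod 43 = 26
x3 = s^2 - x1 - x2 mod 43 = 26^2 - 25 - 17 = 32
y3 = s (x1 - x3) - y1 mod 43 = 26 * (25 - 32) - 1 = 32

P + Q = (32, 32)


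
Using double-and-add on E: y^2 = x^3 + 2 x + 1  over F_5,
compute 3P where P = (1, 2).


k = 3 = 11_2 (binary, LSB first: 11)
Double-and-add from P = (1, 2):
  bit 0 = 1: acc = O + (1, 2) = (1, 2)
  bit 1 = 1: acc = (1, 2) + (3, 3) = (0, 1)

3P = (0, 1)


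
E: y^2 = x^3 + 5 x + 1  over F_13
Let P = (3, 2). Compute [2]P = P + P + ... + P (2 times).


k = 2 = 10_2 (binary, LSB first: 01)
Double-and-add from P = (3, 2):
  bit 0 = 0: acc unchanged = O
  bit 1 = 1: acc = O + (6, 0) = (6, 0)

2P = (6, 0)


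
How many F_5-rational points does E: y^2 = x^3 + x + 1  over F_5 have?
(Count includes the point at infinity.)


For each x in F_5, count y with y^2 = x^3 + 1 x + 1 mod 5:
  x = 0: RHS = 1, y in [1, 4]  -> 2 point(s)
  x = 2: RHS = 1, y in [1, 4]  -> 2 point(s)
  x = 3: RHS = 1, y in [1, 4]  -> 2 point(s)
  x = 4: RHS = 4, y in [2, 3]  -> 2 point(s)
Affine points: 8. Add the point at infinity: total = 9.

#E(F_5) = 9


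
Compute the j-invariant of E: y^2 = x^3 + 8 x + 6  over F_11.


Delta = -16(4 a^3 + 27 b^2) mod 11 = 3
-1728 * (4 a)^3 = -1728 * (4*8)^3 mod 11 = 1
j = 1 * 3^(-1) mod 11 = 4

j = 4 (mod 11)


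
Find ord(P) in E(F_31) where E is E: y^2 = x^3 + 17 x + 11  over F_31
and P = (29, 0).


Compute successive multiples of P until we hit O:
  1P = (29, 0)
  2P = O

ord(P) = 2


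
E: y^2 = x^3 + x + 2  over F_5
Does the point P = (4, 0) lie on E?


Check whether y^2 = x^3 + 1 x + 2 (mod 5) for (x, y) = (4, 0).
LHS: y^2 = 0^2 mod 5 = 0
RHS: x^3 + 1 x + 2 = 4^3 + 1*4 + 2 mod 5 = 0
LHS = RHS

Yes, on the curve


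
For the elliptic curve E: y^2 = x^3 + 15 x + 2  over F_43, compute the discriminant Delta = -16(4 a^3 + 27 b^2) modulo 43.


4 a^3 + 27 b^2 = 4*15^3 + 27*2^2 = 13500 + 108 = 13608
Delta = -16 * (13608) = -217728
Delta mod 43 = 24

Delta = 24 (mod 43)


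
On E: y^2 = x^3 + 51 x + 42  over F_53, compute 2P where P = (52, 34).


Doubling: s = (3 x1^2 + a) / (2 y1)
s = (3*52^2 + 51) / (2*34) mod 53 = 46
x3 = s^2 - 2 x1 mod 53 = 46^2 - 2*52 = 51
y3 = s (x1 - x3) - y1 mod 53 = 46 * (52 - 51) - 34 = 12

2P = (51, 12)


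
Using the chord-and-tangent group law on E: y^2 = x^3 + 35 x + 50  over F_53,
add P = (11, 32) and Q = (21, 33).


P != Q, so use the chord formula.
s = (y2 - y1) / (x2 - x1) = (1) / (10) mod 53 = 16
x3 = s^2 - x1 - x2 mod 53 = 16^2 - 11 - 21 = 12
y3 = s (x1 - x3) - y1 mod 53 = 16 * (11 - 12) - 32 = 5

P + Q = (12, 5)


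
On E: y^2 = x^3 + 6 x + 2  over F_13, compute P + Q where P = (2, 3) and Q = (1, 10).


P != Q, so use the chord formula.
s = (y2 - y1) / (x2 - x1) = (7) / (12) mod 13 = 6
x3 = s^2 - x1 - x2 mod 13 = 6^2 - 2 - 1 = 7
y3 = s (x1 - x3) - y1 mod 13 = 6 * (2 - 7) - 3 = 6

P + Q = (7, 6)


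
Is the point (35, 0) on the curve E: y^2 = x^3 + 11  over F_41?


Check whether y^2 = x^3 + 0 x + 11 (mod 41) for (x, y) = (35, 0).
LHS: y^2 = 0^2 mod 41 = 0
RHS: x^3 + 0 x + 11 = 35^3 + 0*35 + 11 mod 41 = 0
LHS = RHS

Yes, on the curve


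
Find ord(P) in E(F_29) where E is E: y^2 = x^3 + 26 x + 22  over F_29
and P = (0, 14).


Compute successive multiples of P until we hit O:
  1P = (0, 14)
  2P = (9, 17)
  3P = (4, 4)
  4P = (24, 17)
  5P = (10, 21)
  6P = (25, 12)
  7P = (26, 2)
  8P = (19, 26)
  ... (continuing to 34P)
  34P = O

ord(P) = 34


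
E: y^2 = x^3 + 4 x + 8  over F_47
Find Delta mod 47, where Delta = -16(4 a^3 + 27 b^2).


4 a^3 + 27 b^2 = 4*4^3 + 27*8^2 = 256 + 1728 = 1984
Delta = -16 * (1984) = -31744
Delta mod 47 = 28

Delta = 28 (mod 47)


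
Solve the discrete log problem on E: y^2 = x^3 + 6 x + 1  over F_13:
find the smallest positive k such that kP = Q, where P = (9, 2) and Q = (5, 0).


Enumerate multiples of P until we hit Q = (5, 0):
  1P = (9, 2)
  2P = (5, 0)
Match found at i = 2.

k = 2


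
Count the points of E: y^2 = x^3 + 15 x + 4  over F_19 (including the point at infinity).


For each x in F_19, count y with y^2 = x^3 + 15 x + 4 mod 19:
  x = 0: RHS = 4, y in [2, 17]  -> 2 point(s)
  x = 1: RHS = 1, y in [1, 18]  -> 2 point(s)
  x = 2: RHS = 4, y in [2, 17]  -> 2 point(s)
  x = 3: RHS = 0, y in [0]  -> 1 point(s)
  x = 6: RHS = 6, y in [5, 14]  -> 2 point(s)
  x = 8: RHS = 9, y in [3, 16]  -> 2 point(s)
  x = 17: RHS = 4, y in [2, 17]  -> 2 point(s)
  x = 18: RHS = 7, y in [8, 11]  -> 2 point(s)
Affine points: 15. Add the point at infinity: total = 16.

#E(F_19) = 16


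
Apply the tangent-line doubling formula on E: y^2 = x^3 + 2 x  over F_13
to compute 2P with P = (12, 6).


Doubling: s = (3 x1^2 + a) / (2 y1)
s = (3*12^2 + 2) / (2*6) mod 13 = 8
x3 = s^2 - 2 x1 mod 13 = 8^2 - 2*12 = 1
y3 = s (x1 - x3) - y1 mod 13 = 8 * (12 - 1) - 6 = 4

2P = (1, 4)


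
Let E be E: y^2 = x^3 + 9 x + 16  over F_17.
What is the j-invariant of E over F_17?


Delta = -16(4 a^3 + 27 b^2) mod 17 = 2
-1728 * (4 a)^3 = -1728 * (4*9)^3 mod 17 = 14
j = 14 * 2^(-1) mod 17 = 7

j = 7 (mod 17)


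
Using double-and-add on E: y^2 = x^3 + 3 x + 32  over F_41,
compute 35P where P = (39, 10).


k = 35 = 100011_2 (binary, LSB first: 110001)
Double-and-add from P = (39, 10):
  bit 0 = 1: acc = O + (39, 10) = (39, 10)
  bit 1 = 1: acc = (39, 10) + (2, 28) = (10, 18)
  bit 2 = 0: acc unchanged = (10, 18)
  bit 3 = 0: acc unchanged = (10, 18)
  bit 4 = 0: acc unchanged = (10, 18)
  bit 5 = 1: acc = (10, 18) + (34, 18) = (38, 23)

35P = (38, 23)


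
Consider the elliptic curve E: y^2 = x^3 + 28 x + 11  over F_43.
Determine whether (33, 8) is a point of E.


Check whether y^2 = x^3 + 28 x + 11 (mod 43) for (x, y) = (33, 8).
LHS: y^2 = 8^2 mod 43 = 21
RHS: x^3 + 28 x + 11 = 33^3 + 28*33 + 11 mod 43 = 21
LHS = RHS

Yes, on the curve


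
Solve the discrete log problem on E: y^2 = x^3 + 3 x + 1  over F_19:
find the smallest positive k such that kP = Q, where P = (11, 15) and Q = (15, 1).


Enumerate multiples of P until we hit Q = (15, 1):
  1P = (11, 15)
  2P = (6, 8)
  3P = (7, 2)
  4P = (8, 9)
  5P = (4, 18)
  6P = (10, 9)
  7P = (15, 18)
  8P = (9, 15)
  9P = (18, 4)
  10P = (1, 10)
  11P = (12, 13)
  12P = (0, 1)
  13P = (17, 5)
  14P = (17, 14)
  15P = (0, 18)
  16P = (12, 6)
  17P = (1, 9)
  18P = (18, 15)
  19P = (9, 4)
  20P = (15, 1)
Match found at i = 20.

k = 20


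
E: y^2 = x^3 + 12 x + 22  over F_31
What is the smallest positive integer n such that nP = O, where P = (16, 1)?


Compute successive multiples of P until we hit O:
  1P = (16, 1)
  2P = (13, 22)
  3P = (20, 27)
  4P = (14, 12)
  5P = (8, 17)
  6P = (11, 20)
  7P = (11, 11)
  8P = (8, 14)
  ... (continuing to 13P)
  13P = O

ord(P) = 13


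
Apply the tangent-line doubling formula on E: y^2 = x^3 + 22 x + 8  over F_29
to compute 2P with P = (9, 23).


Doubling: s = (3 x1^2 + a) / (2 y1)
s = (3*9^2 + 22) / (2*23) mod 29 = 19
x3 = s^2 - 2 x1 mod 29 = 19^2 - 2*9 = 24
y3 = s (x1 - x3) - y1 mod 29 = 19 * (9 - 24) - 23 = 11

2P = (24, 11)


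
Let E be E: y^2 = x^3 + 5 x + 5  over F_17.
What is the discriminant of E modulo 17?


4 a^3 + 27 b^2 = 4*5^3 + 27*5^2 = 500 + 675 = 1175
Delta = -16 * (1175) = -18800
Delta mod 17 = 2

Delta = 2 (mod 17)


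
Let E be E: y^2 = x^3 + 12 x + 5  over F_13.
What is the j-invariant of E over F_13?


Delta = -16(4 a^3 + 27 b^2) mod 13 = 2
-1728 * (4 a)^3 = -1728 * (4*12)^3 mod 13 = 1
j = 1 * 2^(-1) mod 13 = 7

j = 7 (mod 13)


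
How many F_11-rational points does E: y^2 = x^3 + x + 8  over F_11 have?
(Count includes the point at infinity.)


For each x in F_11, count y with y^2 = x^3 + 1 x + 8 mod 11:
  x = 3: RHS = 5, y in [4, 7]  -> 2 point(s)
  x = 8: RHS = 0, y in [0]  -> 1 point(s)
  x = 9: RHS = 9, y in [3, 8]  -> 2 point(s)
Affine points: 5. Add the point at infinity: total = 6.

#E(F_11) = 6


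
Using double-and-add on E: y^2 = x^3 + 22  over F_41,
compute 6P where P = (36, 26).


k = 6 = 110_2 (binary, LSB first: 011)
Double-and-add from P = (36, 26):
  bit 0 = 0: acc unchanged = O
  bit 1 = 1: acc = O + (6, 22) = (6, 22)
  bit 2 = 1: acc = (6, 22) + (13, 13) = (27, 5)

6P = (27, 5)


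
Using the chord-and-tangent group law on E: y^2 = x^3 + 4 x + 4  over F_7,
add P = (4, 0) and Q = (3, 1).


P != Q, so use the chord formula.
s = (y2 - y1) / (x2 - x1) = (1) / (6) mod 7 = 6
x3 = s^2 - x1 - x2 mod 7 = 6^2 - 4 - 3 = 1
y3 = s (x1 - x3) - y1 mod 7 = 6 * (4 - 1) - 0 = 4

P + Q = (1, 4)


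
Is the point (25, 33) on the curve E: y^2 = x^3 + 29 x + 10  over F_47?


Check whether y^2 = x^3 + 29 x + 10 (mod 47) for (x, y) = (25, 33).
LHS: y^2 = 33^2 mod 47 = 8
RHS: x^3 + 29 x + 10 = 25^3 + 29*25 + 10 mod 47 = 4
LHS != RHS

No, not on the curve


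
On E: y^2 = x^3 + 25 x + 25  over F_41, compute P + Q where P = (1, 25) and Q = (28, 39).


P != Q, so use the chord formula.
s = (y2 - y1) / (x2 - x1) = (14) / (27) mod 41 = 40
x3 = s^2 - x1 - x2 mod 41 = 40^2 - 1 - 28 = 13
y3 = s (x1 - x3) - y1 mod 41 = 40 * (1 - 13) - 25 = 28

P + Q = (13, 28)
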